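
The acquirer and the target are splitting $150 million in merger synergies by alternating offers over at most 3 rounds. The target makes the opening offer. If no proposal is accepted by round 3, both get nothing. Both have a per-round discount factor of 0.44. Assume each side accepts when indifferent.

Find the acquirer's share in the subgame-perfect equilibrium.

36.96

Round 3 (the target proposes): rejection yields 0 for the acquirer; the target offers 0 and keeps 150.
Round 2 (the acquirer proposes): the target can get 150 next round, worth 0.44 × 150 = 66 now, so the acquirer offers 66, keeping 84.
Round 1 (the target proposes): the acquirer can get 84 next round, worth 0.44 × 84 = 36.96 now; the target offers that and keeps 113.04.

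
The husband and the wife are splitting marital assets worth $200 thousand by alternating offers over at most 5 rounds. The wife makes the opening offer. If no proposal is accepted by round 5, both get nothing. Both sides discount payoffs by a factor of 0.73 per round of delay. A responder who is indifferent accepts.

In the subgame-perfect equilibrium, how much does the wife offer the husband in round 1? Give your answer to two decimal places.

60.43

Round 5 (the wife proposes): rejection yields 0 for the husband; the wife offers 0 and keeps 200.
Round 4 (the husband proposes): the wife can get 200 next round, worth 0.73 × 200 = 146 now; the husband offers that and keeps 54.
Round 3 (the wife proposes): the husband can get 54 next round, worth 0.73 × 54 = 39.42 now, so the wife offers 39.42, keeping 160.58.
Round 2 (the husband proposes): the wife can get 160.58 next round, worth 0.73 × 160.58 = 117.2234 now. The husband offers 117.2234 and keeps 200 − 117.2234 = 82.7766.
Round 1 (the wife proposes): the husband can get 82.7766 next round, worth 0.73 × 82.7766 = 60.426918 now; the wife offers that and keeps 139.573082.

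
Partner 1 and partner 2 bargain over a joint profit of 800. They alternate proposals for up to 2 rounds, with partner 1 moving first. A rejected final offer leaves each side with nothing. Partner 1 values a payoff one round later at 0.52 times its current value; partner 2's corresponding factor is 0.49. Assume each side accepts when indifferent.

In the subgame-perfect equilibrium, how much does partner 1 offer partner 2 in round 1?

Round 2 (partner 2 proposes): partner 1 will accept anything ≥ 0, so partner 2 offers 0 and keeps 800.
Round 1 (partner 1 proposes): partner 2 can get 800 next round, worth 0.49 × 800 = 392 now. Partner 1 offers 392 and keeps 800 − 392 = 408.

392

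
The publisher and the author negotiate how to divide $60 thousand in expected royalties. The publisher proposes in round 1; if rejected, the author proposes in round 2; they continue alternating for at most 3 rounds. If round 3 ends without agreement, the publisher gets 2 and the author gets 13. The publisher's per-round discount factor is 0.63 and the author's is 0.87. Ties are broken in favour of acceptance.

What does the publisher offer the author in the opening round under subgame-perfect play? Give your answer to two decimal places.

Round 3 (the publisher proposes): the author gets 13 if talks fail, so the publisher offers 13 and keeps 47.
Round 2 (the author proposes): the publisher can get 47 next round, worth 0.63 × 47 = 29.61 now. The author offers 29.61 and keeps 60 − 29.61 = 30.39.
Round 1 (the publisher proposes): the author can get 30.39 next round, worth 0.87 × 30.39 = 26.4393 now; the publisher offers that and keeps 33.5607.

26.44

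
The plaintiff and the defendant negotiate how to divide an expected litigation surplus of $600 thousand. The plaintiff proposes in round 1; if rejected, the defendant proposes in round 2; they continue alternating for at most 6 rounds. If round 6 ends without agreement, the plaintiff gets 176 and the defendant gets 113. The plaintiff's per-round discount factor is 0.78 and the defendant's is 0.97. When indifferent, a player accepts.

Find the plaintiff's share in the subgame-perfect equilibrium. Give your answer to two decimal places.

Solve by backward induction from round 6.
Round 6 (the defendant proposes): the plaintiff gets 176 if talks fail, so the defendant offers 176 and keeps 424.
Round 5 (the plaintiff proposes): the defendant can get 424 next round, worth 0.97 × 424 = 411.28 now; the plaintiff offers that and keeps 188.72.
Round 4 (the defendant proposes): the plaintiff can get 188.72 next round, worth 0.78 × 188.72 = 147.2016 now, so the defendant offers 147.2016, keeping 452.7984.
Round 3 (the plaintiff proposes): the defendant can get 452.7984 next round, worth 0.97 × 452.7984 = 439.214448 now, so the plaintiff offers 439.214448, keeping 160.785552.
Round 2 (the defendant proposes): the plaintiff can get 160.785552 next round, worth 0.78 × 160.785552 = 125.41273056 now. The defendant offers 125.41273056 and keeps 600 − 125.41273056 = 474.58726944.
Round 1 (the plaintiff proposes): the defendant can get 474.58726944 next round, worth 0.97 × 474.58726944 = 460.3496513568 now. The plaintiff offers 460.3496513568 and keeps 600 − 460.3496513568 = 139.6503486432.

139.65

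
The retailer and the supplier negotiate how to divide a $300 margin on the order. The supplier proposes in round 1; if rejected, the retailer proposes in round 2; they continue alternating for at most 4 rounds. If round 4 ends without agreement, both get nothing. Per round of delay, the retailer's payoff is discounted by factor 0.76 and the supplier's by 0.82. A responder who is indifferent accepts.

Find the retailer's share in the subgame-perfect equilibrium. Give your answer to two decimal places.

Round 4 (the retailer proposes): the supplier will accept anything ≥ 0, so the retailer offers 0 and keeps 300.
Round 3 (the supplier proposes): the retailer can get 300 next round, worth 0.76 × 300 = 228 now. The supplier offers 228 and keeps 300 − 228 = 72.
Round 2 (the retailer proposes): the supplier can get 72 next round, worth 0.82 × 72 = 59.04 now, so the retailer offers 59.04, keeping 240.96.
Round 1 (the supplier proposes): the retailer can get 240.96 next round, worth 0.76 × 240.96 = 183.1296 now; the supplier offers that and keeps 116.8704.

183.13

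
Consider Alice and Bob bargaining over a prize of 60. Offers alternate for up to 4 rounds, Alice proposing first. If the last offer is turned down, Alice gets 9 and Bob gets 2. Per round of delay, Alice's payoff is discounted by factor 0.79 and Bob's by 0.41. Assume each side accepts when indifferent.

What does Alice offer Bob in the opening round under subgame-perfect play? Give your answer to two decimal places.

11.94

By backward induction:
Round 4 (Bob proposes): Alice gets 9 if talks fail, so Bob offers 9 and keeps 51.
Round 3 (Alice proposes): Bob can get 51 next round, worth 0.41 × 51 = 20.91 now. Alice offers 20.91 and keeps 60 − 20.91 = 39.09.
Round 2 (Bob proposes): Alice can get 39.09 next round, worth 0.79 × 39.09 = 30.8811 now; Bob offers that and keeps 29.1189.
Round 1 (Alice proposes): Bob can get 29.1189 next round, worth 0.41 × 29.1189 = 11.938749 now. Alice offers 11.938749 and keeps 60 − 11.938749 = 48.061251.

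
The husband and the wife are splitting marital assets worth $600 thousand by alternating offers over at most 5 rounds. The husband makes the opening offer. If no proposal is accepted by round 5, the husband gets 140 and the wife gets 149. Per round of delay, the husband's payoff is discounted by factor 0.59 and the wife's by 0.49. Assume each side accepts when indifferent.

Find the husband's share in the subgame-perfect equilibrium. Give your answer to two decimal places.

Round 5 (the husband proposes): the wife gets 149 if talks fail, so the husband offers 149 and keeps 451.
Round 4 (the wife proposes): the husband can get 451 next round, worth 0.59 × 451 = 266.09 now. The wife offers 266.09 and keeps 600 − 266.09 = 333.91.
Round 3 (the husband proposes): the wife can get 333.91 next round, worth 0.49 × 333.91 = 163.6159 now. The husband offers 163.6159 and keeps 600 − 163.6159 = 436.3841.
Round 2 (the wife proposes): the husband can get 436.3841 next round, worth 0.59 × 436.3841 = 257.466619 now; the wife offers that and keeps 342.533381.
Round 1 (the husband proposes): the wife can get 342.533381 next round, worth 0.49 × 342.533381 = 167.84135669 now, so the husband offers 167.84135669, keeping 432.15864331.

432.16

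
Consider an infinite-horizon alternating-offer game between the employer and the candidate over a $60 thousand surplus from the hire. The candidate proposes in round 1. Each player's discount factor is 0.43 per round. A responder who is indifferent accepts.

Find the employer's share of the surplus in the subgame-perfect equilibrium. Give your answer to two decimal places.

When the candidate proposes, the employer accepts any offer worth at least 0.43 times what the employer would get by proposing next round; and vice versa.
This gives x = 60 − 0.43y and y = 60 − 0.43x, where x and y are each side's share when it proposes.
Hence (1 − 0.43·0.43)x = 60(1 − 0.43), i.e. 0.8151·x = 34.2.
x ≈ 41.9580; the employer's share is 60 − x ≈ 18.0420.

18.04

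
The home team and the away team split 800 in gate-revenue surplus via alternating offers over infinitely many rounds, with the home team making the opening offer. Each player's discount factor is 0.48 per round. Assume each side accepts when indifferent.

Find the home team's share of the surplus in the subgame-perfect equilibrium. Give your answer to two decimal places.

540.54

When the home team proposes, the away team accepts any offer worth at least 0.48 times what the away team would get by proposing next round; and vice versa.
This gives x = 800 − 0.48y and y = 800 − 0.48x, where x and y are each side's share when it proposes.
Hence (1 − 0.48·0.48)x = 800(1 − 0.48), i.e. 0.7696·x = 416.
x ≈ 540.5405; the away team's share is 800 − x ≈ 259.4595.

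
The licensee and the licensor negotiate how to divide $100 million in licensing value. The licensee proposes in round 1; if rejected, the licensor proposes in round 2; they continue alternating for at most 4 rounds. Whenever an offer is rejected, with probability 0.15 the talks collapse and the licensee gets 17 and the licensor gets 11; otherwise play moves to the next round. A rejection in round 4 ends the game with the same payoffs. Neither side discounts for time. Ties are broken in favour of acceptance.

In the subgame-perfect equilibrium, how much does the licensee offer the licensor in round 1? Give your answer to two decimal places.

By backward induction:
Round 4 (the licensor proposes): the licensee gets 17 if talks fail, so the licensor offers 17 and keeps 83.
Round 3 (the licensee proposes): rejecting gives the licensor an expected 0.85 × 83 + 0.15 × 11 = 72.2. The licensee offers 72.2 and keeps 100 − 72.2 = 27.8.
Round 2 (the licensor proposes): rejecting gives the licensee an expected 0.85 × 27.8 + 0.15 × 17 = 26.18. The licensor offers 26.18 and keeps 100 − 26.18 = 73.82.
Round 1 (the licensee proposes): rejecting gives the licensor an expected 0.85 × 73.82 + 0.15 × 11 = 64.397. The licensee offers 64.397 and keeps 100 − 64.397 = 35.603.

64.40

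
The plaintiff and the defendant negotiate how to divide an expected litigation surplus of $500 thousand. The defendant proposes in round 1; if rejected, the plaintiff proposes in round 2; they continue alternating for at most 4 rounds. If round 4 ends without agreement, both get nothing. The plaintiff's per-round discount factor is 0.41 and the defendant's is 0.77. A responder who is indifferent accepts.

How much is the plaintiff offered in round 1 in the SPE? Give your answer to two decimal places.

111.87

Round 4 (the plaintiff proposes): the defendant will accept anything ≥ 0, so the plaintiff offers 0 and keeps 500.
Round 3 (the defendant proposes): the plaintiff can get 500 next round, worth 0.41 × 500 = 205 now, so the defendant offers 205, keeping 295.
Round 2 (the plaintiff proposes): the defendant can get 295 next round, worth 0.77 × 295 = 227.15 now. The plaintiff offers 227.15 and keeps 500 − 227.15 = 272.85.
Round 1 (the defendant proposes): the plaintiff can get 272.85 next round, worth 0.41 × 272.85 = 111.8685 now, so the defendant offers 111.8685, keeping 388.1315.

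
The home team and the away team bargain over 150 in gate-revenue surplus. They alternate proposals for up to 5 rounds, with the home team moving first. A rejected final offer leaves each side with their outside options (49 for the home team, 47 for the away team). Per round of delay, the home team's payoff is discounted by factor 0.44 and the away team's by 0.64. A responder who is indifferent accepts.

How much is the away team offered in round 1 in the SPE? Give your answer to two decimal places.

72.63

Solve by backward induction from round 5.
Round 5 (the home team proposes): the away team gets 47 if talks fail, so the home team offers 47 and keeps 103.
Round 4 (the away team proposes): the home team can get 103 next round, worth 0.44 × 103 = 45.32 now; the away team offers that and keeps 104.68.
Round 3 (the home team proposes): the away team can get 104.68 next round, worth 0.64 × 104.68 = 66.9952 now; the home team offers that and keeps 83.0048.
Round 2 (the away team proposes): the home team can get 83.0048 next round, worth 0.44 × 83.0048 = 36.522112 now; the away team offers that and keeps 113.477888.
Round 1 (the home team proposes): the away team can get 113.477888 next round, worth 0.64 × 113.477888 = 72.62584832 now, so the home team offers 72.62584832, keeping 77.37415168.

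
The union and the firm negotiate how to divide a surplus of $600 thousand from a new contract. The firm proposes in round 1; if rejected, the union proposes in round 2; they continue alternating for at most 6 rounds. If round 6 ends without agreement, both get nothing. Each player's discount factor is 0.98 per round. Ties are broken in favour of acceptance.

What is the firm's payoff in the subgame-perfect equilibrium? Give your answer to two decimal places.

Solve by backward induction from round 6.
Round 6 (the union proposes): the firm will accept anything ≥ 0, so the union offers 0 and keeps 600.
Round 5 (the firm proposes): the union can get 600 next round, worth 0.98 × 600 = 588 now; the firm offers that and keeps 12.
Round 4 (the union proposes): the firm can get 12 next round, worth 0.98 × 12 = 11.76 now; the union offers that and keeps 588.24.
Round 3 (the firm proposes): the union can get 588.24 next round, worth 0.98 × 588.24 = 576.4752 now; the firm offers that and keeps 23.5248.
Round 2 (the union proposes): the firm can get 23.5248 next round, worth 0.98 × 23.5248 = 23.054304 now; the union offers that and keeps 576.945696.
Round 1 (the firm proposes): the union can get 576.945696 next round, worth 0.98 × 576.945696 = 565.40678208 now. The firm offers 565.40678208 and keeps 600 − 565.40678208 = 34.59321792.

34.59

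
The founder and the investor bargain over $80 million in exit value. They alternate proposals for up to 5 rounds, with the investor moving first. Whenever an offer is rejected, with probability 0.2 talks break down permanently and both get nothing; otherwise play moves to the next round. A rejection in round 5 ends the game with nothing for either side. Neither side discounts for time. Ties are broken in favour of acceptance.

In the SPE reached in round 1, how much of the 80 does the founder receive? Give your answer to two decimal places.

20.99

Round 5 (the investor proposes): the founder will accept anything ≥ 0, so the investor offers 0 and keeps 80.
Round 4 (the founder proposes): rejecting gives the investor an expected 0.8 × 80 = 64; the founder offers that and keeps 16.
Round 3 (the investor proposes): rejecting gives the founder an expected 0.8 × 16 = 12.8; the investor offers that and keeps 67.2.
Round 2 (the founder proposes): rejecting gives the investor an expected 0.8 × 67.2 = 53.76, so the founder offers 53.76, keeping 26.24.
Round 1 (the investor proposes): rejecting gives the founder an expected 0.8 × 26.24 = 20.992; the investor offers that and keeps 59.008.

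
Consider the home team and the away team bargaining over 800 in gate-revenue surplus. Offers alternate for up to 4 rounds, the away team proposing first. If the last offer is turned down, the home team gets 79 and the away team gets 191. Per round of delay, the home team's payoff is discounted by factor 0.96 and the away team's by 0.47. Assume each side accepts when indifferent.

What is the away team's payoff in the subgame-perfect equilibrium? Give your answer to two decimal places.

Work backward from the last round.
Round 4 (the home team proposes): the away team gets 191 if talks fail, so the home team offers 191 and keeps 609.
Round 3 (the away team proposes): the home team can get 609 next round, worth 0.96 × 609 = 584.64 now, so the away team offers 584.64, keeping 215.36.
Round 2 (the home team proposes): the away team can get 215.36 next round, worth 0.47 × 215.36 = 101.2192 now; the home team offers that and keeps 698.7808.
Round 1 (the away team proposes): the home team can get 698.7808 next round, worth 0.96 × 698.7808 = 670.829568 now, so the away team offers 670.829568, keeping 129.170432.

129.17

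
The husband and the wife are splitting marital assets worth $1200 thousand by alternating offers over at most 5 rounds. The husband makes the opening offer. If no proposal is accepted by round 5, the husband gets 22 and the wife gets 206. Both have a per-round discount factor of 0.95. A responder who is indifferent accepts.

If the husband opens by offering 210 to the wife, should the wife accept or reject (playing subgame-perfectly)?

Reject

Round 5 (the husband proposes): the wife gets 206 if talks fail, so the husband offers 206 and keeps 994.
Round 4 (the wife proposes): the husband can get 994 next round, worth 0.95 × 994 = 944.3 now; the wife offers that and keeps 255.7.
Round 3 (the husband proposes): the wife can get 255.7 next round, worth 0.95 × 255.7 = 242.915 now; the husband offers that and keeps 957.085.
Round 2 (the wife proposes): the husband can get 957.085 next round, worth 0.95 × 957.085 = 909.23075 now; the wife offers that and keeps 290.76925.
So by rejecting in round 1, the wife gets 290.76925 next round, worth 0.95 × 290.76925 = 276.2307875 now.
Offer 210 < 276.2307875, so the wife rejects.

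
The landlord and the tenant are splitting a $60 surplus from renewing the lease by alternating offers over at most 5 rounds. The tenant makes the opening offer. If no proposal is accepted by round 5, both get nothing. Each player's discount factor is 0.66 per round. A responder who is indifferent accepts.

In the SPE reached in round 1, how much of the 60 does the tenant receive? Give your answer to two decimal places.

Round 5 (the tenant proposes): rejection yields 0 for the landlord; the tenant offers 0 and keeps 60.
Round 4 (the landlord proposes): the tenant can get 60 next round, worth 0.66 × 60 = 39.6 now. The landlord offers 39.6 and keeps 60 − 39.6 = 20.4.
Round 3 (the tenant proposes): the landlord can get 20.4 next round, worth 0.66 × 20.4 = 13.464 now. The tenant offers 13.464 and keeps 60 − 13.464 = 46.536.
Round 2 (the landlord proposes): the tenant can get 46.536 next round, worth 0.66 × 46.536 = 30.71376 now, so the landlord offers 30.71376, keeping 29.28624.
Round 1 (the tenant proposes): the landlord can get 29.28624 next round, worth 0.66 × 29.28624 = 19.3289184 now, so the tenant offers 19.3289184, keeping 40.6710816.

40.67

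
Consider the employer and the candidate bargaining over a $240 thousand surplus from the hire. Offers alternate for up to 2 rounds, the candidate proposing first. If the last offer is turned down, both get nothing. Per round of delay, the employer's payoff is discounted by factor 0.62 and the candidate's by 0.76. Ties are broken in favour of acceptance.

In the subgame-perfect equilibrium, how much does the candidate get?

91.2

Round 2 (the employer proposes): rejection yields 0 for the candidate; the employer offers 0 and keeps 240.
Round 1 (the candidate proposes): the employer can get 240 next round, worth 0.62 × 240 = 148.8 now, so the candidate offers 148.8, keeping 91.2.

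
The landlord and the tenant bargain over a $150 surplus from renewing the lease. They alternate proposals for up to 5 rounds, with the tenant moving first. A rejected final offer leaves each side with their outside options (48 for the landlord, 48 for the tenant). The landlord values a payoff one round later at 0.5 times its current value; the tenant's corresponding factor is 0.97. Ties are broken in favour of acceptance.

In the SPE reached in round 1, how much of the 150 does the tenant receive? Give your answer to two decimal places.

135.37

Round 5 (the tenant proposes): the landlord gets 48 if talks fail, so the tenant offers 48 and keeps 102.
Round 4 (the landlord proposes): the tenant can get 102 next round, worth 0.97 × 102 = 98.94 now, so the landlord offers 98.94, keeping 51.06.
Round 3 (the tenant proposes): the landlord can get 51.06 next round, worth 0.5 × 51.06 = 25.53 now, so the tenant offers 25.53, keeping 124.47.
Round 2 (the landlord proposes): the tenant can get 124.47 next round, worth 0.97 × 124.47 = 120.7359 now. The landlord offers 120.7359 and keeps 150 − 120.7359 = 29.2641.
Round 1 (the tenant proposes): the landlord can get 29.2641 next round, worth 0.5 × 29.2641 = 14.63205 now. The tenant offers 14.63205 and keeps 150 − 14.63205 = 135.36795.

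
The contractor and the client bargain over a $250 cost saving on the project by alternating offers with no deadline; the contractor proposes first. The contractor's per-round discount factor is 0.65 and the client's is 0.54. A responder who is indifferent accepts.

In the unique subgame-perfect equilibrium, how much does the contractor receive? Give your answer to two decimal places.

Let x be the contractor's share when the contractor proposes and y be the client's share when the client proposes.
The client accepts iff offered ≥ 0.54·y, so x = 250 − 0.54y. Symmetrically y = 250 − 0.65x.
Substituting: x = 250 − 0.54(250 − 0.65x), giving x(1 − 0.65·0.54) = 250(1 − 0.54).
So x = 250 × 0.46 / 0.649 ≈ 177.1957, and the client receives 250 − x ≈ 72.8043.

177.20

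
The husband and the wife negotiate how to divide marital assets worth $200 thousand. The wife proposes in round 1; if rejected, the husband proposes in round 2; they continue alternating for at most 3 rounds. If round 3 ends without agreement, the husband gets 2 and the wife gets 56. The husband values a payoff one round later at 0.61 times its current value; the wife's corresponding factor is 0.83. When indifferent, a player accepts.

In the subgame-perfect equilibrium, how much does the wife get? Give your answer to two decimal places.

By backward induction:
Round 3 (the wife proposes): the husband gets 2 if talks fail, so the wife offers 2 and keeps 198.
Round 2 (the husband proposes): the wife can get 198 next round, worth 0.83 × 198 = 164.34 now; the husband offers that and keeps 35.66.
Round 1 (the wife proposes): the husband can get 35.66 next round, worth 0.61 × 35.66 = 21.7526 now, so the wife offers 21.7526, keeping 178.2474.

178.25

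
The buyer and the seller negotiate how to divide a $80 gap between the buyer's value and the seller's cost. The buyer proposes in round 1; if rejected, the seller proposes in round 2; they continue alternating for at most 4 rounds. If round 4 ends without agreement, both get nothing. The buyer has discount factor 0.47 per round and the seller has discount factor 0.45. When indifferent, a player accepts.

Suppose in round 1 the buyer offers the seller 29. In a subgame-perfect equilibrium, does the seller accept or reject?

Round 4 (the seller proposes): the buyer will accept anything ≥ 0, so the seller offers 0 and keeps 80.
Round 3 (the buyer proposes): the seller can get 80 next round, worth 0.45 × 80 = 36 now; the buyer offers that and keeps 44.
Round 2 (the seller proposes): the buyer can get 44 next round, worth 0.47 × 44 = 20.68 now; the seller offers that and keeps 59.32.
So by rejecting in round 1, the seller gets 59.32 next round, worth 0.45 × 59.32 = 26.694 now.
Offer 29 ≥ 26.694, so the seller accepts.

Accept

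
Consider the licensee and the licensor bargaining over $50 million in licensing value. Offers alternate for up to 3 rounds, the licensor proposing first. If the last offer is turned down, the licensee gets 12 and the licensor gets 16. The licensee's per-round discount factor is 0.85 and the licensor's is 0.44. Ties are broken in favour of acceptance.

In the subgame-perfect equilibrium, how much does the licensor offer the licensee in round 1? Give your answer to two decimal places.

28.29

Solve by backward induction from round 3.
Round 3 (the licensor proposes): the licensee gets 12 if talks fail, so the licensor offers 12 and keeps 38.
Round 2 (the licensee proposes): the licensor can get 38 next round, worth 0.44 × 38 = 16.72 now. The licensee offers 16.72 and keeps 50 − 16.72 = 33.28.
Round 1 (the licensor proposes): the licensee can get 33.28 next round, worth 0.85 × 33.28 = 28.288 now; the licensor offers that and keeps 21.712.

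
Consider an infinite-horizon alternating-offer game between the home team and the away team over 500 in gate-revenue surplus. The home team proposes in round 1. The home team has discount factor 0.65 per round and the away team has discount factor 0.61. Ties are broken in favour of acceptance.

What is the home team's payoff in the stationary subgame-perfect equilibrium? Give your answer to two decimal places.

In a stationary SPE each proposer offers the other exactly their discounted continuation value.
If the home team keeps x when proposing and the away team keeps y when proposing, then x = 500 − 0.61y and y = 500 − 0.65x.
Solving: x = 500(1 − 0.61) / (1 − 0.65·0.61) = 195 / 0.6035 ≈ 323.1152.
The away team gets 500 − 323.1152 ≈ 176.8848.

323.12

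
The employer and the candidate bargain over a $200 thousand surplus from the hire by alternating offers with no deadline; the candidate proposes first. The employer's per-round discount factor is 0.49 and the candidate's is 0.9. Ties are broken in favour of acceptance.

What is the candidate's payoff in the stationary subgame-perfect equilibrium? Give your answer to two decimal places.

Let x be the candidate's share when the candidate proposes and y be the employer's share when the employer proposes.
The employer accepts iff offered ≥ 0.49·y, so x = 200 − 0.49y. Symmetrically y = 200 − 0.9x.
Substituting: x = 200 − 0.49(200 − 0.9x), giving x(1 − 0.9·0.49) = 200(1 − 0.49).
So x = 200 × 0.51 / 0.559 ≈ 182.4687, and the employer receives 200 − x ≈ 17.5313.

182.47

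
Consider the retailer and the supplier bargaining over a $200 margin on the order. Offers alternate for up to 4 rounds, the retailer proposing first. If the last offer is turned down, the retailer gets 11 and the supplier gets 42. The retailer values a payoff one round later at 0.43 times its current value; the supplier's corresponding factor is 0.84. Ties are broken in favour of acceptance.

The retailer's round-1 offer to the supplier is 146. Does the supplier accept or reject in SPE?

Reject

Work out the supplier's continuation value if the offer is rejected.
Round 4 (the supplier proposes): the retailer gets 11 if talks fail, so the supplier offers 11 and keeps 189.
Round 3 (the retailer proposes): the supplier can get 189 next round, worth 0.84 × 189 = 158.76 now; the retailer offers that and keeps 41.24.
Round 2 (the supplier proposes): the retailer can get 41.24 next round, worth 0.43 × 41.24 = 17.7332 now; the supplier offers that and keeps 182.2668.
So by rejecting in round 1, the supplier gets 182.2668 next round, worth 0.84 × 182.2668 = 153.104112 now.
Offer 146 < 153.104112, so the supplier rejects.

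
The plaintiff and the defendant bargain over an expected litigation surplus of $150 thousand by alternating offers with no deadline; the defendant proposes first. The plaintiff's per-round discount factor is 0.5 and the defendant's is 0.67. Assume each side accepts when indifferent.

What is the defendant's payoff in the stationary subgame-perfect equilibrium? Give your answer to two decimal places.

112.78

Let x be the defendant's share when the defendant proposes and y be the plaintiff's share when the plaintiff proposes.
The plaintiff accepts iff offered ≥ 0.5·y, so x = 150 − 0.5y. Symmetrically y = 150 − 0.67x.
Substituting: x = 150 − 0.5(150 − 0.67x), giving x(1 − 0.67·0.5) = 150(1 − 0.5).
So x = 150 × 0.5 / 0.665 ≈ 112.7820, and the plaintiff receives 150 − x ≈ 37.2180.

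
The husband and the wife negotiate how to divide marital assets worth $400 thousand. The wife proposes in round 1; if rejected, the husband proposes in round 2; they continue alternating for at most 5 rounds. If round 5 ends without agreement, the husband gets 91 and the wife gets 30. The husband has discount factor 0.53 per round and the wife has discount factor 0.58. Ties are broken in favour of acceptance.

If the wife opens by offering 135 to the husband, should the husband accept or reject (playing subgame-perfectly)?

Work out the husband's continuation value if the offer is rejected.
Round 5 (the wife proposes): the husband gets 91 if talks fail, so the wife offers 91 and keeps 309.
Round 4 (the husband proposes): the wife can get 309 next round, worth 0.58 × 309 = 179.22 now. The husband offers 179.22 and keeps 400 − 179.22 = 220.78.
Round 3 (the wife proposes): the husband can get 220.78 next round, worth 0.53 × 220.78 = 117.0134 now; the wife offers that and keeps 282.9866.
Round 2 (the husband proposes): the wife can get 282.9866 next round, worth 0.58 × 282.9866 = 164.132228 now, so the husband offers 164.132228, keeping 235.867772.
So by rejecting in round 1, the husband gets 235.867772 next round, worth 0.53 × 235.867772 = 125.00991916 now.
Offer 135 ≥ 125.00991916, so the husband accepts.

Accept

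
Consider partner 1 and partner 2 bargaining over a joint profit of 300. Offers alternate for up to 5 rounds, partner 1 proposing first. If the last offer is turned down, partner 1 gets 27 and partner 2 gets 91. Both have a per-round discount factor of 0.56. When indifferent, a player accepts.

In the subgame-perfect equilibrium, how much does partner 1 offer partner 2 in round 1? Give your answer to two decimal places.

Round 5 (partner 1 proposes): partner 2 gets 91 if talks fail, so partner 1 offers 91 and keeps 209.
Round 4 (partner 2 proposes): partner 1 can get 209 next round, worth 0.56 × 209 = 117.04 now, so partner 2 offers 117.04, keeping 182.96.
Round 3 (partner 1 proposes): partner 2 can get 182.96 next round, worth 0.56 × 182.96 = 102.4576 now; partner 1 offers that and keeps 197.5424.
Round 2 (partner 2 proposes): partner 1 can get 197.5424 next round, worth 0.56 × 197.5424 = 110.623744 now. Partner 2 offers 110.623744 and keeps 300 − 110.623744 = 189.376256.
Round 1 (partner 1 proposes): partner 2 can get 189.376256 next round, worth 0.56 × 189.376256 = 106.05070336 now, so partner 1 offers 106.05070336, keeping 193.94929664.

106.05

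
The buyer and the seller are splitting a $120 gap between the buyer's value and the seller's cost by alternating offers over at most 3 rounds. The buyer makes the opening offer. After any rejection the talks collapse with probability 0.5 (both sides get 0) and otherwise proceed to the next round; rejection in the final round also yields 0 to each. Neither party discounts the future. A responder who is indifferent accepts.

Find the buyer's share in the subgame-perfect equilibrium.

By backward induction:
Round 3 (the buyer proposes): the seller will accept anything ≥ 0, so the buyer offers 0 and keeps 120.
Round 2 (the seller proposes): rejecting gives the buyer an expected 0.5 × 120 = 60. The seller offers 60 and keeps 120 − 60 = 60.
Round 1 (the buyer proposes): rejecting gives the seller an expected 0.5 × 60 = 30, so the buyer offers 30, keeping 90.

90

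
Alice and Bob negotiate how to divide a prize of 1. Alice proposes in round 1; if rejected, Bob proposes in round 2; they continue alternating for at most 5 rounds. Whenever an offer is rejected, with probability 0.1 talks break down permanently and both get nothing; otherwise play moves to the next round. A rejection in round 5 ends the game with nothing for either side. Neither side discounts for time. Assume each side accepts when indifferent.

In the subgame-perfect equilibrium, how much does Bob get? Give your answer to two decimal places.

Round 5 (Alice proposes): Bob will accept anything ≥ 0, so Alice offers 0 and keeps 1.
Round 4 (Bob proposes): rejecting gives Alice an expected 0.9 × 1 = 0.9, so Bob offers 0.9, keeping 0.1.
Round 3 (Alice proposes): rejecting gives Bob an expected 0.9 × 0.1 = 0.09. Alice offers 0.09 and keeps 1 − 0.09 = 0.91.
Round 2 (Bob proposes): rejecting gives Alice an expected 0.9 × 0.91 = 0.819, so Bob offers 0.819, keeping 0.181.
Round 1 (Alice proposes): rejecting gives Bob an expected 0.9 × 0.181 = 0.1629; Alice offers that and keeps 0.8371.

0.16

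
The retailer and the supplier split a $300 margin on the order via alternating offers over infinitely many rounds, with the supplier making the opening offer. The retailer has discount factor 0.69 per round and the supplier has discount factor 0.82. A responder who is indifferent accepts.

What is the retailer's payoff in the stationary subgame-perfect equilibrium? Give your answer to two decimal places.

In a stationary SPE each proposer offers the other exactly their discounted continuation value.
If the supplier keeps x when proposing and the retailer keeps y when proposing, then x = 300 − 0.69y and y = 300 − 0.82x.
Solving: x = 300(1 − 0.69) / (1 − 0.82·0.69) = 93 / 0.4342 ≈ 214.1870.
The retailer gets 300 − 214.1870 ≈ 85.8130.

85.81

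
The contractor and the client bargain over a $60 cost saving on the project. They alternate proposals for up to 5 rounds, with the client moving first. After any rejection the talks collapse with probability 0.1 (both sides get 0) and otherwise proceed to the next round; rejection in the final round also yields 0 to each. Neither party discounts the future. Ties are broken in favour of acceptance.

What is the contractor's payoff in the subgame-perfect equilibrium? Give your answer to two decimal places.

Round 5 (the client proposes): rejection yields 0 for the contractor; the client offers 0 and keeps 60.
Round 4 (the contractor proposes): rejecting gives the client an expected 0.9 × 60 = 54, so the contractor offers 54, keeping 6.
Round 3 (the client proposes): rejecting gives the contractor an expected 0.9 × 6 = 5.4. The client offers 5.4 and keeps 60 − 5.4 = 54.6.
Round 2 (the contractor proposes): rejecting gives the client an expected 0.9 × 54.6 = 49.14. The contractor offers 49.14 and keeps 60 − 49.14 = 10.86.
Round 1 (the client proposes): rejecting gives the contractor an expected 0.9 × 10.86 = 9.774. The client offers 9.774 and keeps 60 − 9.774 = 50.226.

9.77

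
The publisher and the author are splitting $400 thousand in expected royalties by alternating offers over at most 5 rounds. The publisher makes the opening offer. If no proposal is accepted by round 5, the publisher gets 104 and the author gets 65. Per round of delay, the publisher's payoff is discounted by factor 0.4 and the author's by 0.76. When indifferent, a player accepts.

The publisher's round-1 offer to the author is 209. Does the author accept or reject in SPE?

Reject

Round 5 (the publisher proposes): the author gets 65 if talks fail, so the publisher offers 65 and keeps 335.
Round 4 (the author proposes): the publisher can get 335 next round, worth 0.4 × 335 = 134 now. The author offers 134 and keeps 400 − 134 = 266.
Round 3 (the publisher proposes): the author can get 266 next round, worth 0.76 × 266 = 202.16 now; the publisher offers that and keeps 197.84.
Round 2 (the author proposes): the publisher can get 197.84 next round, worth 0.4 × 197.84 = 79.136 now, so the author offers 79.136, keeping 320.864.
So by rejecting in round 1, the author gets 320.864 next round, worth 0.76 × 320.864 = 243.85664 now.
Offer 209 < 243.85664, so the author rejects.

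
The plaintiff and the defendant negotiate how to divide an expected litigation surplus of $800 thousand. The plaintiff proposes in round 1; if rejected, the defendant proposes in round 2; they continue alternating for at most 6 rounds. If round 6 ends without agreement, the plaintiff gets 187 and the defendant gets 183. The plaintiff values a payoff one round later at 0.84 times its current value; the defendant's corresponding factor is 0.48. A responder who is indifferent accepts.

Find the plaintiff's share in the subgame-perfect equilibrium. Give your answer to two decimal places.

Round 6 (the defendant proposes): the plaintiff gets 187 if talks fail, so the defendant offers 187 and keeps 613.
Round 5 (the plaintiff proposes): the defendant can get 613 next round, worth 0.48 × 613 = 294.24 now. The plaintiff offers 294.24 and keeps 800 − 294.24 = 505.76.
Round 4 (the defendant proposes): the plaintiff can get 505.76 next round, worth 0.84 × 505.76 = 424.8384 now. The defendant offers 424.8384 and keeps 800 − 424.8384 = 375.1616.
Round 3 (the plaintiff proposes): the defendant can get 375.1616 next round, worth 0.48 × 375.1616 = 180.077568 now, so the plaintiff offers 180.077568, keeping 619.922432.
Round 2 (the defendant proposes): the plaintiff can get 619.922432 next round, worth 0.84 × 619.922432 = 520.73484288 now; the defendant offers that and keeps 279.26515712.
Round 1 (the plaintiff proposes): the defendant can get 279.26515712 next round, worth 0.48 × 279.26515712 = 134.0472754176 now. The plaintiff offers 134.0472754176 and keeps 800 − 134.0472754176 = 665.9527245824.

665.95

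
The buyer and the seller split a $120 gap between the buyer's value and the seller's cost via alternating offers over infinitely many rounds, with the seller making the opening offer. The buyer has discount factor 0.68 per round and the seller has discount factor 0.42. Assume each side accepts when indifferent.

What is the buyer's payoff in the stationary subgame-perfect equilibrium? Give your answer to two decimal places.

66.25

Let x be the seller's share when the seller proposes and y be the buyer's share when the buyer proposes.
The buyer accepts iff offered ≥ 0.68·y, so x = 120 − 0.68y. Symmetrically y = 120 − 0.42x.
Substituting: x = 120 − 0.68(120 − 0.42x), giving x(1 − 0.42·0.68) = 120(1 − 0.68).
So x = 120 × 0.32 / 0.7144 ≈ 53.7514, and the buyer receives 120 − x ≈ 66.2486.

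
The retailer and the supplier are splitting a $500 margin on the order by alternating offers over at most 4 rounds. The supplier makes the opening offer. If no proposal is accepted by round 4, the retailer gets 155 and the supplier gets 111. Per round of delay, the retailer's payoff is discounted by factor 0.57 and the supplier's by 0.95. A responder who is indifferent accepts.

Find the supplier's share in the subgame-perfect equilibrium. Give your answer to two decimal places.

365.68

Work backward from the last round.
Round 4 (the retailer proposes): the supplier gets 111 if talks fail, so the retailer offers 111 and keeps 389.
Round 3 (the supplier proposes): the retailer can get 389 next round, worth 0.57 × 389 = 221.73 now; the supplier offers that and keeps 278.27.
Round 2 (the retailer proposes): the supplier can get 278.27 next round, worth 0.95 × 278.27 = 264.3565 now; the retailer offers that and keeps 235.6435.
Round 1 (the supplier proposes): the retailer can get 235.6435 next round, worth 0.57 × 235.6435 = 134.316795 now, so the supplier offers 134.316795, keeping 365.683205.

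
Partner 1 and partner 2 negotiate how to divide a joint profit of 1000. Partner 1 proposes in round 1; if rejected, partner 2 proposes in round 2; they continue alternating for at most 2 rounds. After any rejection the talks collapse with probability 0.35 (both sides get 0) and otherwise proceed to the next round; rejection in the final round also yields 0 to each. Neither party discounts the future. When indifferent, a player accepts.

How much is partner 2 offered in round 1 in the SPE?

By backward induction:
Round 2 (partner 2 proposes): partner 1 will accept anything ≥ 0, so partner 2 offers 0 and keeps 1000.
Round 1 (partner 1 proposes): rejecting gives partner 2 an expected 0.65 × 1000 = 650. Partner 1 offers 650 and keeps 1000 − 650 = 350.

650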